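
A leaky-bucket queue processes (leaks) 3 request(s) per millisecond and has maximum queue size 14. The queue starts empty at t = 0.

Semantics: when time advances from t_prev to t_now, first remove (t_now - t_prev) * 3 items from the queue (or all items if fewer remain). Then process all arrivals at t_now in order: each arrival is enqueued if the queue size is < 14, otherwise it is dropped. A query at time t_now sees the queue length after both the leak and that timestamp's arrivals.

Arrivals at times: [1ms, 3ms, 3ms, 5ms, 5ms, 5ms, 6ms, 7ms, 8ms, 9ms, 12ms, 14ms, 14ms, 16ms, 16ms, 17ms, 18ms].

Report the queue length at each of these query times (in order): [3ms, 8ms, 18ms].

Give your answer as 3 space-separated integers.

Queue lengths at query times:
  query t=3ms: backlog = 2
  query t=8ms: backlog = 1
  query t=18ms: backlog = 1

Answer: 2 1 1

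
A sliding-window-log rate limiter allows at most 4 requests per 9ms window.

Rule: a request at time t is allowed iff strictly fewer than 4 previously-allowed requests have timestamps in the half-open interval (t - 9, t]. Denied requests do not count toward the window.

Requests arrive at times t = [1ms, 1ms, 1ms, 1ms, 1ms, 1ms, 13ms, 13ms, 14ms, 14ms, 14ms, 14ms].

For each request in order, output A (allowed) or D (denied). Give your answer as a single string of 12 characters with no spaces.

Tracking allowed requests in the window:
  req#1 t=1ms: ALLOW
  req#2 t=1ms: ALLOW
  req#3 t=1ms: ALLOW
  req#4 t=1ms: ALLOW
  req#5 t=1ms: DENY
  req#6 t=1ms: DENY
  req#7 t=13ms: ALLOW
  req#8 t=13ms: ALLOW
  req#9 t=14ms: ALLOW
  req#10 t=14ms: ALLOW
  req#11 t=14ms: DENY
  req#12 t=14ms: DENY

Answer: AAAADDAAAADD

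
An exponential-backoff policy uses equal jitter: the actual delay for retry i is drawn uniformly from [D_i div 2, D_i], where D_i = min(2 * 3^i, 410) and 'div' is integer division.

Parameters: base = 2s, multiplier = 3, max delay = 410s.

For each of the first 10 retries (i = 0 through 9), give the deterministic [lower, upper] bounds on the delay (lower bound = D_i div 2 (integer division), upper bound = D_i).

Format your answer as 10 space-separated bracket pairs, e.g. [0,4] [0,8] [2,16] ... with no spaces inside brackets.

Computing bounds per retry:
  i=0: D_i=min(2*3^0,410)=2, bounds=[1,2]
  i=1: D_i=min(2*3^1,410)=6, bounds=[3,6]
  i=2: D_i=min(2*3^2,410)=18, bounds=[9,18]
  i=3: D_i=min(2*3^3,410)=54, bounds=[27,54]
  i=4: D_i=min(2*3^4,410)=162, bounds=[81,162]
  i=5: D_i=min(2*3^5,410)=410, bounds=[205,410]
  i=6: D_i=min(2*3^6,410)=410, bounds=[205,410]
  i=7: D_i=min(2*3^7,410)=410, bounds=[205,410]
  i=8: D_i=min(2*3^8,410)=410, bounds=[205,410]
  i=9: D_i=min(2*3^9,410)=410, bounds=[205,410]

Answer: [1,2] [3,6] [9,18] [27,54] [81,162] [205,410] [205,410] [205,410] [205,410] [205,410]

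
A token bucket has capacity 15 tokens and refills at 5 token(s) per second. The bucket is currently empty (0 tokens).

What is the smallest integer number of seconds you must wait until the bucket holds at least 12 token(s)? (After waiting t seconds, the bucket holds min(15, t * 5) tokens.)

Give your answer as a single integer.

Answer: 3

Derivation:
Need t * 5 >= 12, so t >= 12/5.
Smallest integer t = ceil(12/5) = 3.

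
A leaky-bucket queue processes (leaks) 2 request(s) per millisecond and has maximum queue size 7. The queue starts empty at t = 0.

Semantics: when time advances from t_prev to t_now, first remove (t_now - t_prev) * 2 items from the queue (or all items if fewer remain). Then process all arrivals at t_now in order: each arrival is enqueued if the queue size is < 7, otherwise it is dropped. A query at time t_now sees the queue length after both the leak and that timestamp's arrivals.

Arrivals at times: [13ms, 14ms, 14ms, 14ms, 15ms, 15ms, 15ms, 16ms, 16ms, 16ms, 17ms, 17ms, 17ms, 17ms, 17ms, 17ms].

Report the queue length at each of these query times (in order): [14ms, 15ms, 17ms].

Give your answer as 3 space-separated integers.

Answer: 3 4 7

Derivation:
Queue lengths at query times:
  query t=14ms: backlog = 3
  query t=15ms: backlog = 4
  query t=17ms: backlog = 7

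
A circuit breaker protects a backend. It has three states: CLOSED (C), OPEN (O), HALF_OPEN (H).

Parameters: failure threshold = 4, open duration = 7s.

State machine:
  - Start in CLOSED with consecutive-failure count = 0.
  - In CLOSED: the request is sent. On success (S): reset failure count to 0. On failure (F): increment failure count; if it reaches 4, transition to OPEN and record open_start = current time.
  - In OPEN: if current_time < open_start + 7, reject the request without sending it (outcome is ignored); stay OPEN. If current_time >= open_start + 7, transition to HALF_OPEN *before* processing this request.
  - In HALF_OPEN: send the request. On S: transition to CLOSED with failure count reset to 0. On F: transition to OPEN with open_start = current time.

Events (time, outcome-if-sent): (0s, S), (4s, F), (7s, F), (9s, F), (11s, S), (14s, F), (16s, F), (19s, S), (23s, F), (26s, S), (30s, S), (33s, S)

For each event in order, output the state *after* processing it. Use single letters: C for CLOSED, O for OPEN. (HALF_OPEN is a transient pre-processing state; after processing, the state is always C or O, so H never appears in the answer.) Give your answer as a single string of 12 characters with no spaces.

Answer: CCCCCCCCCCCC

Derivation:
State after each event:
  event#1 t=0s outcome=S: state=CLOSED
  event#2 t=4s outcome=F: state=CLOSED
  event#3 t=7s outcome=F: state=CLOSED
  event#4 t=9s outcome=F: state=CLOSED
  event#5 t=11s outcome=S: state=CLOSED
  event#6 t=14s outcome=F: state=CLOSED
  event#7 t=16s outcome=F: state=CLOSED
  event#8 t=19s outcome=S: state=CLOSED
  event#9 t=23s outcome=F: state=CLOSED
  event#10 t=26s outcome=S: state=CLOSED
  event#11 t=30s outcome=S: state=CLOSED
  event#12 t=33s outcome=S: state=CLOSED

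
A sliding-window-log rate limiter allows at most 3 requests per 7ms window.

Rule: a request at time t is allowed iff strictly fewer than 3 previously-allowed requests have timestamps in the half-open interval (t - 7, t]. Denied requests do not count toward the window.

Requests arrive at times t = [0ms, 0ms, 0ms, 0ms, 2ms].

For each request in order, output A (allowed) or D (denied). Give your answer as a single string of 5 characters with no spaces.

Answer: AAADD

Derivation:
Tracking allowed requests in the window:
  req#1 t=0ms: ALLOW
  req#2 t=0ms: ALLOW
  req#3 t=0ms: ALLOW
  req#4 t=0ms: DENY
  req#5 t=2ms: DENY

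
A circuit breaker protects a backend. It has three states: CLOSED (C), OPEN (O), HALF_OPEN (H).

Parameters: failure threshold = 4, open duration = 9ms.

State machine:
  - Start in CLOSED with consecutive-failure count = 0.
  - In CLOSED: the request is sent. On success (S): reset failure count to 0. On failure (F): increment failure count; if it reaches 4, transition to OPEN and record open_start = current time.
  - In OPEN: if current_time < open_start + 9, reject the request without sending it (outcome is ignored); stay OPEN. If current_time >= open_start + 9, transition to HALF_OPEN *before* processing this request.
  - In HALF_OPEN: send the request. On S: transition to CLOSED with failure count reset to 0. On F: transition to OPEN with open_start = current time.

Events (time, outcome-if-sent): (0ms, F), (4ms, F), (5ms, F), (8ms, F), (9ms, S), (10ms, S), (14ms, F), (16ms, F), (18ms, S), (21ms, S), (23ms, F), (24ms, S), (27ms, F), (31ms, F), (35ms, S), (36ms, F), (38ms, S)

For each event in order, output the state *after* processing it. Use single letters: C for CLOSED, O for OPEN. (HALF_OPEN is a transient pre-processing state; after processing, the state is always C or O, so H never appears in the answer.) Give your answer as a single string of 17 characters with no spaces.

State after each event:
  event#1 t=0ms outcome=F: state=CLOSED
  event#2 t=4ms outcome=F: state=CLOSED
  event#3 t=5ms outcome=F: state=CLOSED
  event#4 t=8ms outcome=F: state=OPEN
  event#5 t=9ms outcome=S: state=OPEN
  event#6 t=10ms outcome=S: state=OPEN
  event#7 t=14ms outcome=F: state=OPEN
  event#8 t=16ms outcome=F: state=OPEN
  event#9 t=18ms outcome=S: state=CLOSED
  event#10 t=21ms outcome=S: state=CLOSED
  event#11 t=23ms outcome=F: state=CLOSED
  event#12 t=24ms outcome=S: state=CLOSED
  event#13 t=27ms outcome=F: state=CLOSED
  event#14 t=31ms outcome=F: state=CLOSED
  event#15 t=35ms outcome=S: state=CLOSED
  event#16 t=36ms outcome=F: state=CLOSED
  event#17 t=38ms outcome=S: state=CLOSED

Answer: CCCOOOOOCCCCCCCCC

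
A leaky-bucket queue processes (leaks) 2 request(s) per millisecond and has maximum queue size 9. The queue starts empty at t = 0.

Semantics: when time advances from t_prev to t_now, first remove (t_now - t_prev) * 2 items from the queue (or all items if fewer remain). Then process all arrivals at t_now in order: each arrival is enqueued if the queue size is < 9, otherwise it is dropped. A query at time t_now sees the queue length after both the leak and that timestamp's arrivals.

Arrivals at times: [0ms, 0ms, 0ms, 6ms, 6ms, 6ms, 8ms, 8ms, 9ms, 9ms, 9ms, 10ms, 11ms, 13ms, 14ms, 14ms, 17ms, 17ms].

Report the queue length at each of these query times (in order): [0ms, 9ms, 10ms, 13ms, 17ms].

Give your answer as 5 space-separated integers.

Answer: 3 3 2 1 2

Derivation:
Queue lengths at query times:
  query t=0ms: backlog = 3
  query t=9ms: backlog = 3
  query t=10ms: backlog = 2
  query t=13ms: backlog = 1
  query t=17ms: backlog = 2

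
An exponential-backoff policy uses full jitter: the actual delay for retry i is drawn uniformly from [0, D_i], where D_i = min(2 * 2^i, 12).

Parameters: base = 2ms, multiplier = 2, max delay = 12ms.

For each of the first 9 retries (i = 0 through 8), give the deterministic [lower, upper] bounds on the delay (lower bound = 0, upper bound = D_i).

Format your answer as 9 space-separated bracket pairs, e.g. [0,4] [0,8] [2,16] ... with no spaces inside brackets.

Answer: [0,2] [0,4] [0,8] [0,12] [0,12] [0,12] [0,12] [0,12] [0,12]

Derivation:
Computing bounds per retry:
  i=0: D_i=min(2*2^0,12)=2, bounds=[0,2]
  i=1: D_i=min(2*2^1,12)=4, bounds=[0,4]
  i=2: D_i=min(2*2^2,12)=8, bounds=[0,8]
  i=3: D_i=min(2*2^3,12)=12, bounds=[0,12]
  i=4: D_i=min(2*2^4,12)=12, bounds=[0,12]
  i=5: D_i=min(2*2^5,12)=12, bounds=[0,12]
  i=6: D_i=min(2*2^6,12)=12, bounds=[0,12]
  i=7: D_i=min(2*2^7,12)=12, bounds=[0,12]
  i=8: D_i=min(2*2^8,12)=12, bounds=[0,12]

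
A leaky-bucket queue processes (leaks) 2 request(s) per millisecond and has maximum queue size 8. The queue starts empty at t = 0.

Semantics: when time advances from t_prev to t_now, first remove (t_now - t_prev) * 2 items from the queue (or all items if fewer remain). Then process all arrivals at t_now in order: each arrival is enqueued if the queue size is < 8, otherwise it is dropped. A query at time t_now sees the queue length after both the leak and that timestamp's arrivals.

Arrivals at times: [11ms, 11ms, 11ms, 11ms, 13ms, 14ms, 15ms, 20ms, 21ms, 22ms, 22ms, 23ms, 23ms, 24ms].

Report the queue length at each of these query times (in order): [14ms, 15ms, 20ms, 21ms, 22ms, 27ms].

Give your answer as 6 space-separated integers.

Queue lengths at query times:
  query t=14ms: backlog = 1
  query t=15ms: backlog = 1
  query t=20ms: backlog = 1
  query t=21ms: backlog = 1
  query t=22ms: backlog = 2
  query t=27ms: backlog = 0

Answer: 1 1 1 1 2 0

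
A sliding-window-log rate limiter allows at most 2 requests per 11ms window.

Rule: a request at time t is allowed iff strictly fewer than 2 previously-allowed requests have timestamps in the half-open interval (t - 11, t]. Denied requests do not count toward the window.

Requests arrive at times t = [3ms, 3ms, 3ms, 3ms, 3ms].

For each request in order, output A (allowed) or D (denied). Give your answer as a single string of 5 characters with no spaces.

Tracking allowed requests in the window:
  req#1 t=3ms: ALLOW
  req#2 t=3ms: ALLOW
  req#3 t=3ms: DENY
  req#4 t=3ms: DENY
  req#5 t=3ms: DENY

Answer: AADDD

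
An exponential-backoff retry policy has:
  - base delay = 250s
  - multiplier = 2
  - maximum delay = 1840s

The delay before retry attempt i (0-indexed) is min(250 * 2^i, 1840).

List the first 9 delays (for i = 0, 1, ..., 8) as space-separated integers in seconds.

Computing each delay:
  i=0: min(250*2^0, 1840) = 250
  i=1: min(250*2^1, 1840) = 500
  i=2: min(250*2^2, 1840) = 1000
  i=3: min(250*2^3, 1840) = 1840
  i=4: min(250*2^4, 1840) = 1840
  i=5: min(250*2^5, 1840) = 1840
  i=6: min(250*2^6, 1840) = 1840
  i=7: min(250*2^7, 1840) = 1840
  i=8: min(250*2^8, 1840) = 1840

Answer: 250 500 1000 1840 1840 1840 1840 1840 1840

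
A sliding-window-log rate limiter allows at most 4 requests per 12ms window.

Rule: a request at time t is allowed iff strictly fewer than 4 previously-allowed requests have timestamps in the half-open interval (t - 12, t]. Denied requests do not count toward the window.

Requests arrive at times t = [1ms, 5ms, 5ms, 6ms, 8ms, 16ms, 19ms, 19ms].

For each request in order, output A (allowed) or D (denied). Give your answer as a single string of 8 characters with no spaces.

Tracking allowed requests in the window:
  req#1 t=1ms: ALLOW
  req#2 t=5ms: ALLOW
  req#3 t=5ms: ALLOW
  req#4 t=6ms: ALLOW
  req#5 t=8ms: DENY
  req#6 t=16ms: ALLOW
  req#7 t=19ms: ALLOW
  req#8 t=19ms: ALLOW

Answer: AAAADAAA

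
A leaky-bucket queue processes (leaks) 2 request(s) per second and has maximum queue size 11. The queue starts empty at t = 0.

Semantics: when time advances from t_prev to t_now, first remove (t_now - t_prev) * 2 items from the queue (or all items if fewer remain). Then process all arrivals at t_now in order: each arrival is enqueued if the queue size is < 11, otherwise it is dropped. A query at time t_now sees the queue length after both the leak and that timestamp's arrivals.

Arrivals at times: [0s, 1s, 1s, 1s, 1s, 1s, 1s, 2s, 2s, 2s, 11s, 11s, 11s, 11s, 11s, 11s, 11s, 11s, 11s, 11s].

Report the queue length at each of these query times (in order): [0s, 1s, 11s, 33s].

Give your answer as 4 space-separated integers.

Answer: 1 6 10 0

Derivation:
Queue lengths at query times:
  query t=0s: backlog = 1
  query t=1s: backlog = 6
  query t=11s: backlog = 10
  query t=33s: backlog = 0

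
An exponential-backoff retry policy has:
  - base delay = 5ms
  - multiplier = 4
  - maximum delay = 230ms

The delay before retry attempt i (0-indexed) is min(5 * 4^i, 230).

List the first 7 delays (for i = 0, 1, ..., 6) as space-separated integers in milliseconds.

Answer: 5 20 80 230 230 230 230

Derivation:
Computing each delay:
  i=0: min(5*4^0, 230) = 5
  i=1: min(5*4^1, 230) = 20
  i=2: min(5*4^2, 230) = 80
  i=3: min(5*4^3, 230) = 230
  i=4: min(5*4^4, 230) = 230
  i=5: min(5*4^5, 230) = 230
  i=6: min(5*4^6, 230) = 230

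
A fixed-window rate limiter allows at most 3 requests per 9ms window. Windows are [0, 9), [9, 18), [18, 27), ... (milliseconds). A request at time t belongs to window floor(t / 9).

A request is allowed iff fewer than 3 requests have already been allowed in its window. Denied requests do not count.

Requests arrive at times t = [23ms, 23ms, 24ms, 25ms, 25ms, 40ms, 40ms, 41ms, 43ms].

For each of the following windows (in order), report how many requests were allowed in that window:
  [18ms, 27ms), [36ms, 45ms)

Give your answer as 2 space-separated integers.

Answer: 3 3

Derivation:
Processing requests:
  req#1 t=23ms (window 2): ALLOW
  req#2 t=23ms (window 2): ALLOW
  req#3 t=24ms (window 2): ALLOW
  req#4 t=25ms (window 2): DENY
  req#5 t=25ms (window 2): DENY
  req#6 t=40ms (window 4): ALLOW
  req#7 t=40ms (window 4): ALLOW
  req#8 t=41ms (window 4): ALLOW
  req#9 t=43ms (window 4): DENY

Allowed counts by window: 3 3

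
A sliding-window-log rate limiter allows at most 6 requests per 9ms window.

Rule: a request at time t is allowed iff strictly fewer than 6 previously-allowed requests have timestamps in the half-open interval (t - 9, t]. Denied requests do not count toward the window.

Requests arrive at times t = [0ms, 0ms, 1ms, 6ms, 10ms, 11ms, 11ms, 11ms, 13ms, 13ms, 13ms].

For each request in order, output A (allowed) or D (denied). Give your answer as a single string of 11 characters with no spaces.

Tracking allowed requests in the window:
  req#1 t=0ms: ALLOW
  req#2 t=0ms: ALLOW
  req#3 t=1ms: ALLOW
  req#4 t=6ms: ALLOW
  req#5 t=10ms: ALLOW
  req#6 t=11ms: ALLOW
  req#7 t=11ms: ALLOW
  req#8 t=11ms: ALLOW
  req#9 t=13ms: ALLOW
  req#10 t=13ms: DENY
  req#11 t=13ms: DENY

Answer: AAAAAAAAADD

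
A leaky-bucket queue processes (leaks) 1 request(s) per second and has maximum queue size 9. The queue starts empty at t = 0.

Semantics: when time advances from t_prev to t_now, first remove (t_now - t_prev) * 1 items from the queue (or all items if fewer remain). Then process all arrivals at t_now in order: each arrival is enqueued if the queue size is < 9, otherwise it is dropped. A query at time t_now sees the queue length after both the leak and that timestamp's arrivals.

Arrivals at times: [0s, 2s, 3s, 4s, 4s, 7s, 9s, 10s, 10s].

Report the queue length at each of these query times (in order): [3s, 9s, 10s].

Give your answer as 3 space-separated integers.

Queue lengths at query times:
  query t=3s: backlog = 1
  query t=9s: backlog = 1
  query t=10s: backlog = 2

Answer: 1 1 2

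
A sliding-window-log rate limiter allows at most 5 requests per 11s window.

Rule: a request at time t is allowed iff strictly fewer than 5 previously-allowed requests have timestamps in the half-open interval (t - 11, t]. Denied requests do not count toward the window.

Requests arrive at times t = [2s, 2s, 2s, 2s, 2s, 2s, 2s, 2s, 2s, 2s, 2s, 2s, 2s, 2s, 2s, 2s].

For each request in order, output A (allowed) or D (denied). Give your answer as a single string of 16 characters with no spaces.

Answer: AAAAADDDDDDDDDDD

Derivation:
Tracking allowed requests in the window:
  req#1 t=2s: ALLOW
  req#2 t=2s: ALLOW
  req#3 t=2s: ALLOW
  req#4 t=2s: ALLOW
  req#5 t=2s: ALLOW
  req#6 t=2s: DENY
  req#7 t=2s: DENY
  req#8 t=2s: DENY
  req#9 t=2s: DENY
  req#10 t=2s: DENY
  req#11 t=2s: DENY
  req#12 t=2s: DENY
  req#13 t=2s: DENY
  req#14 t=2s: DENY
  req#15 t=2s: DENY
  req#16 t=2s: DENY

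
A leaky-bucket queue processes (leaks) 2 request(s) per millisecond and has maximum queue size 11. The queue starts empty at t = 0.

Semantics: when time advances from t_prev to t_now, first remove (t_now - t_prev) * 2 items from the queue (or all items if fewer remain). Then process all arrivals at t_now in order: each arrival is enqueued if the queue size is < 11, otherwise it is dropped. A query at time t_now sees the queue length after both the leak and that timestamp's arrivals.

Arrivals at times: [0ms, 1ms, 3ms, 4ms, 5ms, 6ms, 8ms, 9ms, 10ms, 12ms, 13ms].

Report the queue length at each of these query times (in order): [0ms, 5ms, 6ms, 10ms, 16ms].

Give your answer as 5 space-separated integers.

Queue lengths at query times:
  query t=0ms: backlog = 1
  query t=5ms: backlog = 1
  query t=6ms: backlog = 1
  query t=10ms: backlog = 1
  query t=16ms: backlog = 0

Answer: 1 1 1 1 0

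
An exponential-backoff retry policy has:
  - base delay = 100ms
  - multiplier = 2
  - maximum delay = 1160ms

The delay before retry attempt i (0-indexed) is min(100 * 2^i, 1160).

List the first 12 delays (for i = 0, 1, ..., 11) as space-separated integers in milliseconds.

Computing each delay:
  i=0: min(100*2^0, 1160) = 100
  i=1: min(100*2^1, 1160) = 200
  i=2: min(100*2^2, 1160) = 400
  i=3: min(100*2^3, 1160) = 800
  i=4: min(100*2^4, 1160) = 1160
  i=5: min(100*2^5, 1160) = 1160
  i=6: min(100*2^6, 1160) = 1160
  i=7: min(100*2^7, 1160) = 1160
  i=8: min(100*2^8, 1160) = 1160
  i=9: min(100*2^9, 1160) = 1160
  i=10: min(100*2^10, 1160) = 1160
  i=11: min(100*2^11, 1160) = 1160

Answer: 100 200 400 800 1160 1160 1160 1160 1160 1160 1160 1160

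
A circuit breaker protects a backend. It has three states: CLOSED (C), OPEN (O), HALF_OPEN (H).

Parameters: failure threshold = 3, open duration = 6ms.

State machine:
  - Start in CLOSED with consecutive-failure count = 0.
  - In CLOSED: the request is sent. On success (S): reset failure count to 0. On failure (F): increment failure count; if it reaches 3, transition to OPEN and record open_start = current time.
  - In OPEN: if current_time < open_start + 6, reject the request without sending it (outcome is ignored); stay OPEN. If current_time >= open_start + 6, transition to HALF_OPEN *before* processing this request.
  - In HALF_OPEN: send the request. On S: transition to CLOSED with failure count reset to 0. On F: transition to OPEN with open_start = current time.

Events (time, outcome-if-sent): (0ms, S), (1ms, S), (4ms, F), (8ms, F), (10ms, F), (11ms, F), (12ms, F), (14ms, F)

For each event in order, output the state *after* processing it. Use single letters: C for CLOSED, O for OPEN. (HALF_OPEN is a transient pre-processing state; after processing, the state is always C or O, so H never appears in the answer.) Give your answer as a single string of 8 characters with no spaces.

State after each event:
  event#1 t=0ms outcome=S: state=CLOSED
  event#2 t=1ms outcome=S: state=CLOSED
  event#3 t=4ms outcome=F: state=CLOSED
  event#4 t=8ms outcome=F: state=CLOSED
  event#5 t=10ms outcome=F: state=OPEN
  event#6 t=11ms outcome=F: state=OPEN
  event#7 t=12ms outcome=F: state=OPEN
  event#8 t=14ms outcome=F: state=OPEN

Answer: CCCCOOOO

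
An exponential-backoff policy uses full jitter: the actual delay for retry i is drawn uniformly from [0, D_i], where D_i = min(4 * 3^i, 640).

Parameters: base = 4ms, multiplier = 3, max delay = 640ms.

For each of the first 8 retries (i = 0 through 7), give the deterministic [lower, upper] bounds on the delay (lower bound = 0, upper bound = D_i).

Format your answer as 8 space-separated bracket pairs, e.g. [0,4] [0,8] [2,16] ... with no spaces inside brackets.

Answer: [0,4] [0,12] [0,36] [0,108] [0,324] [0,640] [0,640] [0,640]

Derivation:
Computing bounds per retry:
  i=0: D_i=min(4*3^0,640)=4, bounds=[0,4]
  i=1: D_i=min(4*3^1,640)=12, bounds=[0,12]
  i=2: D_i=min(4*3^2,640)=36, bounds=[0,36]
  i=3: D_i=min(4*3^3,640)=108, bounds=[0,108]
  i=4: D_i=min(4*3^4,640)=324, bounds=[0,324]
  i=5: D_i=min(4*3^5,640)=640, bounds=[0,640]
  i=6: D_i=min(4*3^6,640)=640, bounds=[0,640]
  i=7: D_i=min(4*3^7,640)=640, bounds=[0,640]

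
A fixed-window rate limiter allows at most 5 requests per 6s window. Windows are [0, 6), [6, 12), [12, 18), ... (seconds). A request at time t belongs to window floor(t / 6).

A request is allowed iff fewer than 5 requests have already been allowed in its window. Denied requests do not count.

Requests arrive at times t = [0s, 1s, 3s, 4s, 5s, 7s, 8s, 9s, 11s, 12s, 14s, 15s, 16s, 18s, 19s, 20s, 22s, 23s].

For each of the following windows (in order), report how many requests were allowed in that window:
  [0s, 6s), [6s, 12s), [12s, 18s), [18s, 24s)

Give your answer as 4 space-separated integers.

Answer: 5 4 4 5

Derivation:
Processing requests:
  req#1 t=0s (window 0): ALLOW
  req#2 t=1s (window 0): ALLOW
  req#3 t=3s (window 0): ALLOW
  req#4 t=4s (window 0): ALLOW
  req#5 t=5s (window 0): ALLOW
  req#6 t=7s (window 1): ALLOW
  req#7 t=8s (window 1): ALLOW
  req#8 t=9s (window 1): ALLOW
  req#9 t=11s (window 1): ALLOW
  req#10 t=12s (window 2): ALLOW
  req#11 t=14s (window 2): ALLOW
  req#12 t=15s (window 2): ALLOW
  req#13 t=16s (window 2): ALLOW
  req#14 t=18s (window 3): ALLOW
  req#15 t=19s (window 3): ALLOW
  req#16 t=20s (window 3): ALLOW
  req#17 t=22s (window 3): ALLOW
  req#18 t=23s (window 3): ALLOW

Allowed counts by window: 5 4 4 5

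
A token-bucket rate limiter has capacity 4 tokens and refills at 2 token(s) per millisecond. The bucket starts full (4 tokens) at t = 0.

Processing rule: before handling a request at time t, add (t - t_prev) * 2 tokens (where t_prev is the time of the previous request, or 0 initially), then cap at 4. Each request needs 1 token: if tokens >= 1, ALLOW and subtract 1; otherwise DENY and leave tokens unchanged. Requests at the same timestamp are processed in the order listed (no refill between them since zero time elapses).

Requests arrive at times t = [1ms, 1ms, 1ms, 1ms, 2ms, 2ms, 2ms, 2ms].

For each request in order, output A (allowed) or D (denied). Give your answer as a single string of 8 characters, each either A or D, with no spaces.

Simulating step by step:
  req#1 t=1ms: ALLOW
  req#2 t=1ms: ALLOW
  req#3 t=1ms: ALLOW
  req#4 t=1ms: ALLOW
  req#5 t=2ms: ALLOW
  req#6 t=2ms: ALLOW
  req#7 t=2ms: DENY
  req#8 t=2ms: DENY

Answer: AAAAAADD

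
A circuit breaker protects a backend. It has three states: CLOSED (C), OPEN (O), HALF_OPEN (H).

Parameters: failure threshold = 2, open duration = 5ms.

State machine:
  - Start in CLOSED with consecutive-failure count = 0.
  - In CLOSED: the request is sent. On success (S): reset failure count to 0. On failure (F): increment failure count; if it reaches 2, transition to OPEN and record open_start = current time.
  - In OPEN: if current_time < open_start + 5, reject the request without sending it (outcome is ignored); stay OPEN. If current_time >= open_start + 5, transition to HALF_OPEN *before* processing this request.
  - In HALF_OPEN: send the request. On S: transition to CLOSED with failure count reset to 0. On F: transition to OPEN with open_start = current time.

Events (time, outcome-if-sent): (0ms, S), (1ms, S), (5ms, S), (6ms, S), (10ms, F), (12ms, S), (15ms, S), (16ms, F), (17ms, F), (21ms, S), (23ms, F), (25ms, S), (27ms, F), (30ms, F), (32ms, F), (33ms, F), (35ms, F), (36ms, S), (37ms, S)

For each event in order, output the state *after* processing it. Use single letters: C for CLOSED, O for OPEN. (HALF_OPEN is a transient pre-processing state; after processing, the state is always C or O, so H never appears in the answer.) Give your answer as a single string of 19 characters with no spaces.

State after each event:
  event#1 t=0ms outcome=S: state=CLOSED
  event#2 t=1ms outcome=S: state=CLOSED
  event#3 t=5ms outcome=S: state=CLOSED
  event#4 t=6ms outcome=S: state=CLOSED
  event#5 t=10ms outcome=F: state=CLOSED
  event#6 t=12ms outcome=S: state=CLOSED
  event#7 t=15ms outcome=S: state=CLOSED
  event#8 t=16ms outcome=F: state=CLOSED
  event#9 t=17ms outcome=F: state=OPEN
  event#10 t=21ms outcome=S: state=OPEN
  event#11 t=23ms outcome=F: state=OPEN
  event#12 t=25ms outcome=S: state=OPEN
  event#13 t=27ms outcome=F: state=OPEN
  event#14 t=30ms outcome=F: state=OPEN
  event#15 t=32ms outcome=F: state=OPEN
  event#16 t=33ms outcome=F: state=OPEN
  event#17 t=35ms outcome=F: state=OPEN
  event#18 t=36ms outcome=S: state=OPEN
  event#19 t=37ms outcome=S: state=OPEN

Answer: CCCCCCCCOOOOOOOOOOO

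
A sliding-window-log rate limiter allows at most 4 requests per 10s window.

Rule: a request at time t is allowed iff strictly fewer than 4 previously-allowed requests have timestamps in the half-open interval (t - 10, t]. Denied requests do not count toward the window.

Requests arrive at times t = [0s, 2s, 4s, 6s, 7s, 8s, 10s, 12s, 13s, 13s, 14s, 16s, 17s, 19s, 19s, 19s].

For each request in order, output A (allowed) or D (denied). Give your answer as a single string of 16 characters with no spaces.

Tracking allowed requests in the window:
  req#1 t=0s: ALLOW
  req#2 t=2s: ALLOW
  req#3 t=4s: ALLOW
  req#4 t=6s: ALLOW
  req#5 t=7s: DENY
  req#6 t=8s: DENY
  req#7 t=10s: ALLOW
  req#8 t=12s: ALLOW
  req#9 t=13s: DENY
  req#10 t=13s: DENY
  req#11 t=14s: ALLOW
  req#12 t=16s: ALLOW
  req#13 t=17s: DENY
  req#14 t=19s: DENY
  req#15 t=19s: DENY
  req#16 t=19s: DENY

Answer: AAAADDAADDAADDDD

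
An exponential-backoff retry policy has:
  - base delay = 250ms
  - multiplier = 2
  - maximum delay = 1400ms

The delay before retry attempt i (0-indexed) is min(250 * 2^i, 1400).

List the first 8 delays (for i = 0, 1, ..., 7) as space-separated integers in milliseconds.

Computing each delay:
  i=0: min(250*2^0, 1400) = 250
  i=1: min(250*2^1, 1400) = 500
  i=2: min(250*2^2, 1400) = 1000
  i=3: min(250*2^3, 1400) = 1400
  i=4: min(250*2^4, 1400) = 1400
  i=5: min(250*2^5, 1400) = 1400
  i=6: min(250*2^6, 1400) = 1400
  i=7: min(250*2^7, 1400) = 1400

Answer: 250 500 1000 1400 1400 1400 1400 1400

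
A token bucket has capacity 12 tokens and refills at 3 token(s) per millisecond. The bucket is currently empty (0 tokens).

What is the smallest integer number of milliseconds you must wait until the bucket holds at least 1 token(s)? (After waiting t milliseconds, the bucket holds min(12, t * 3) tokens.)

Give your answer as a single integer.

Answer: 1

Derivation:
Need t * 3 >= 1, so t >= 1/3.
Smallest integer t = ceil(1/3) = 1.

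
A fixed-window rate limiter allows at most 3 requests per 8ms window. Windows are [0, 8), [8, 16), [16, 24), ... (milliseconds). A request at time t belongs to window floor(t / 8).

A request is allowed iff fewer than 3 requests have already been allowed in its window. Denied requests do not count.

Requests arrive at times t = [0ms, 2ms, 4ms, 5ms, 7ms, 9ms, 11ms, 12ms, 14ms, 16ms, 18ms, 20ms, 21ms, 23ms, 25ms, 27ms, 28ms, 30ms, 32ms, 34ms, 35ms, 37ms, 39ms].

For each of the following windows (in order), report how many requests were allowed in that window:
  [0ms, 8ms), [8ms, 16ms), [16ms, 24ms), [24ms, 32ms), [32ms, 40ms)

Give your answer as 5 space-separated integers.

Answer: 3 3 3 3 3

Derivation:
Processing requests:
  req#1 t=0ms (window 0): ALLOW
  req#2 t=2ms (window 0): ALLOW
  req#3 t=4ms (window 0): ALLOW
  req#4 t=5ms (window 0): DENY
  req#5 t=7ms (window 0): DENY
  req#6 t=9ms (window 1): ALLOW
  req#7 t=11ms (window 1): ALLOW
  req#8 t=12ms (window 1): ALLOW
  req#9 t=14ms (window 1): DENY
  req#10 t=16ms (window 2): ALLOW
  req#11 t=18ms (window 2): ALLOW
  req#12 t=20ms (window 2): ALLOW
  req#13 t=21ms (window 2): DENY
  req#14 t=23ms (window 2): DENY
  req#15 t=25ms (window 3): ALLOW
  req#16 t=27ms (window 3): ALLOW
  req#17 t=28ms (window 3): ALLOW
  req#18 t=30ms (window 3): DENY
  req#19 t=32ms (window 4): ALLOW
  req#20 t=34ms (window 4): ALLOW
  req#21 t=35ms (window 4): ALLOW
  req#22 t=37ms (window 4): DENY
  req#23 t=39ms (window 4): DENY

Allowed counts by window: 3 3 3 3 3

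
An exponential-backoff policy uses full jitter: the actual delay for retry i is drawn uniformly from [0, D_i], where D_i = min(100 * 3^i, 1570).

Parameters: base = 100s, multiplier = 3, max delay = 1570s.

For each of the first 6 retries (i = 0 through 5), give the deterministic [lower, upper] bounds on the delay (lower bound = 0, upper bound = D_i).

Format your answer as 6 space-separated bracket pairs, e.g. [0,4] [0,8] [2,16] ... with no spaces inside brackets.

Computing bounds per retry:
  i=0: D_i=min(100*3^0,1570)=100, bounds=[0,100]
  i=1: D_i=min(100*3^1,1570)=300, bounds=[0,300]
  i=2: D_i=min(100*3^2,1570)=900, bounds=[0,900]
  i=3: D_i=min(100*3^3,1570)=1570, bounds=[0,1570]
  i=4: D_i=min(100*3^4,1570)=1570, bounds=[0,1570]
  i=5: D_i=min(100*3^5,1570)=1570, bounds=[0,1570]

Answer: [0,100] [0,300] [0,900] [0,1570] [0,1570] [0,1570]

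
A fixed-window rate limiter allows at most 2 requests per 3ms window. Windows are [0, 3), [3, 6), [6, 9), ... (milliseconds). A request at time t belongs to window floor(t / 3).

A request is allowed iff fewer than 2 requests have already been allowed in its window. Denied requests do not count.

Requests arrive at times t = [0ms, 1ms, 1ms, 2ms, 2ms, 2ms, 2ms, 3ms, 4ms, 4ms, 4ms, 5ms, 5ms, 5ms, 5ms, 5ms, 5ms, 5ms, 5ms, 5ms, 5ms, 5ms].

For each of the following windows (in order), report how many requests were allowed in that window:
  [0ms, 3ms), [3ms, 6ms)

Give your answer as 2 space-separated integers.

Processing requests:
  req#1 t=0ms (window 0): ALLOW
  req#2 t=1ms (window 0): ALLOW
  req#3 t=1ms (window 0): DENY
  req#4 t=2ms (window 0): DENY
  req#5 t=2ms (window 0): DENY
  req#6 t=2ms (window 0): DENY
  req#7 t=2ms (window 0): DENY
  req#8 t=3ms (window 1): ALLOW
  req#9 t=4ms (window 1): ALLOW
  req#10 t=4ms (window 1): DENY
  req#11 t=4ms (window 1): DENY
  req#12 t=5ms (window 1): DENY
  req#13 t=5ms (window 1): DENY
  req#14 t=5ms (window 1): DENY
  req#15 t=5ms (window 1): DENY
  req#16 t=5ms (window 1): DENY
  req#17 t=5ms (window 1): DENY
  req#18 t=5ms (window 1): DENY
  req#19 t=5ms (window 1): DENY
  req#20 t=5ms (window 1): DENY
  req#21 t=5ms (window 1): DENY
  req#22 t=5ms (window 1): DENY

Allowed counts by window: 2 2

Answer: 2 2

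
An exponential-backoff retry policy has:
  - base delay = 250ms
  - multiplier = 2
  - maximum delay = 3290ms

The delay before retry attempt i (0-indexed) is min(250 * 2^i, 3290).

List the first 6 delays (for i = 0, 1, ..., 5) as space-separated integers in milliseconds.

Computing each delay:
  i=0: min(250*2^0, 3290) = 250
  i=1: min(250*2^1, 3290) = 500
  i=2: min(250*2^2, 3290) = 1000
  i=3: min(250*2^3, 3290) = 2000
  i=4: min(250*2^4, 3290) = 3290
  i=5: min(250*2^5, 3290) = 3290

Answer: 250 500 1000 2000 3290 3290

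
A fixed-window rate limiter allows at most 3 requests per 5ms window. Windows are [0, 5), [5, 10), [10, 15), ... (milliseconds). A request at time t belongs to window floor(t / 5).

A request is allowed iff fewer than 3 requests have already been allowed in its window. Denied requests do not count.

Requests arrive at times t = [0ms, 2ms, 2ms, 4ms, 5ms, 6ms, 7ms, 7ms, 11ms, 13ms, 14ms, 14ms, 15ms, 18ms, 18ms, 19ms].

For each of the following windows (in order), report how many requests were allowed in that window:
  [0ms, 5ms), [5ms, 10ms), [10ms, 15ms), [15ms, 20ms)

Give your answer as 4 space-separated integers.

Processing requests:
  req#1 t=0ms (window 0): ALLOW
  req#2 t=2ms (window 0): ALLOW
  req#3 t=2ms (window 0): ALLOW
  req#4 t=4ms (window 0): DENY
  req#5 t=5ms (window 1): ALLOW
  req#6 t=6ms (window 1): ALLOW
  req#7 t=7ms (window 1): ALLOW
  req#8 t=7ms (window 1): DENY
  req#9 t=11ms (window 2): ALLOW
  req#10 t=13ms (window 2): ALLOW
  req#11 t=14ms (window 2): ALLOW
  req#12 t=14ms (window 2): DENY
  req#13 t=15ms (window 3): ALLOW
  req#14 t=18ms (window 3): ALLOW
  req#15 t=18ms (window 3): ALLOW
  req#16 t=19ms (window 3): DENY

Allowed counts by window: 3 3 3 3

Answer: 3 3 3 3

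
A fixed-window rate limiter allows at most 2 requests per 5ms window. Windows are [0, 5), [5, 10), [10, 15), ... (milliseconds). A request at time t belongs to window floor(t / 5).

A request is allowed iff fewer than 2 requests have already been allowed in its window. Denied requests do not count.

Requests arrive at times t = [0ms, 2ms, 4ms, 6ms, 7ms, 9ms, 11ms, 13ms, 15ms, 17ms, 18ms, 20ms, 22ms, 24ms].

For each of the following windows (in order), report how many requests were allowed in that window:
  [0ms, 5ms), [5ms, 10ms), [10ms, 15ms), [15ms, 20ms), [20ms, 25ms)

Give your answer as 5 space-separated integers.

Answer: 2 2 2 2 2

Derivation:
Processing requests:
  req#1 t=0ms (window 0): ALLOW
  req#2 t=2ms (window 0): ALLOW
  req#3 t=4ms (window 0): DENY
  req#4 t=6ms (window 1): ALLOW
  req#5 t=7ms (window 1): ALLOW
  req#6 t=9ms (window 1): DENY
  req#7 t=11ms (window 2): ALLOW
  req#8 t=13ms (window 2): ALLOW
  req#9 t=15ms (window 3): ALLOW
  req#10 t=17ms (window 3): ALLOW
  req#11 t=18ms (window 3): DENY
  req#12 t=20ms (window 4): ALLOW
  req#13 t=22ms (window 4): ALLOW
  req#14 t=24ms (window 4): DENY

Allowed counts by window: 2 2 2 2 2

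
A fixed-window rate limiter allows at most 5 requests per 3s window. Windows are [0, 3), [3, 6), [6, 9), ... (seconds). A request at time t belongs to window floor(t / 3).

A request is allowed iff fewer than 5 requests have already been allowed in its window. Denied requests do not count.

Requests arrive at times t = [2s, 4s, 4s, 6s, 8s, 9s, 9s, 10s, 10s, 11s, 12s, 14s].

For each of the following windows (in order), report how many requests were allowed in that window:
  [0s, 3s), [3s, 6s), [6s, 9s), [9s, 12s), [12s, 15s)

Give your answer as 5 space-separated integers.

Processing requests:
  req#1 t=2s (window 0): ALLOW
  req#2 t=4s (window 1): ALLOW
  req#3 t=4s (window 1): ALLOW
  req#4 t=6s (window 2): ALLOW
  req#5 t=8s (window 2): ALLOW
  req#6 t=9s (window 3): ALLOW
  req#7 t=9s (window 3): ALLOW
  req#8 t=10s (window 3): ALLOW
  req#9 t=10s (window 3): ALLOW
  req#10 t=11s (window 3): ALLOW
  req#11 t=12s (window 4): ALLOW
  req#12 t=14s (window 4): ALLOW

Allowed counts by window: 1 2 2 5 2

Answer: 1 2 2 5 2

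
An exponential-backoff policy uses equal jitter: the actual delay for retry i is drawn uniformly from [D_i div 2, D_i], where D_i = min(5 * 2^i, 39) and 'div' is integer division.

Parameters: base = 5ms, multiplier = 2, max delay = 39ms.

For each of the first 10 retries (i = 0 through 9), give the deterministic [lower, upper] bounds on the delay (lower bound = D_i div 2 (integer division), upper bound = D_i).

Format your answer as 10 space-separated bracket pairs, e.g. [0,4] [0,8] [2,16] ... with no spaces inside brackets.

Computing bounds per retry:
  i=0: D_i=min(5*2^0,39)=5, bounds=[2,5]
  i=1: D_i=min(5*2^1,39)=10, bounds=[5,10]
  i=2: D_i=min(5*2^2,39)=20, bounds=[10,20]
  i=3: D_i=min(5*2^3,39)=39, bounds=[19,39]
  i=4: D_i=min(5*2^4,39)=39, bounds=[19,39]
  i=5: D_i=min(5*2^5,39)=39, bounds=[19,39]
  i=6: D_i=min(5*2^6,39)=39, bounds=[19,39]
  i=7: D_i=min(5*2^7,39)=39, bounds=[19,39]
  i=8: D_i=min(5*2^8,39)=39, bounds=[19,39]
  i=9: D_i=min(5*2^9,39)=39, bounds=[19,39]

Answer: [2,5] [5,10] [10,20] [19,39] [19,39] [19,39] [19,39] [19,39] [19,39] [19,39]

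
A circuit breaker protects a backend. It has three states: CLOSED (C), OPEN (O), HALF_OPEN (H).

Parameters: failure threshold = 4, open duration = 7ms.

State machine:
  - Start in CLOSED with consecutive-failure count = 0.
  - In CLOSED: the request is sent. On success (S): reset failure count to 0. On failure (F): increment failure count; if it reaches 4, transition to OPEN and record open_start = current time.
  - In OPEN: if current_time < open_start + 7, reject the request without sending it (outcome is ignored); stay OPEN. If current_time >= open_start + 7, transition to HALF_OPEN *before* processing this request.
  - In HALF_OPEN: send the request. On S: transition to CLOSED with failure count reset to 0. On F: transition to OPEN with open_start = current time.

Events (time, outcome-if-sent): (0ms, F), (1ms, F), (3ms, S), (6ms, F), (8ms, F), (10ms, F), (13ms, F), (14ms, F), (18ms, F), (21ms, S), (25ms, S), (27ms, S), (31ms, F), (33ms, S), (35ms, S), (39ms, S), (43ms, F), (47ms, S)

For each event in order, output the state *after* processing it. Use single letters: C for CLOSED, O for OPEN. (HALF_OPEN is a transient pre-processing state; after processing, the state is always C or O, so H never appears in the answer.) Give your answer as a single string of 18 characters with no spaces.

State after each event:
  event#1 t=0ms outcome=F: state=CLOSED
  event#2 t=1ms outcome=F: state=CLOSED
  event#3 t=3ms outcome=S: state=CLOSED
  event#4 t=6ms outcome=F: state=CLOSED
  event#5 t=8ms outcome=F: state=CLOSED
  event#6 t=10ms outcome=F: state=CLOSED
  event#7 t=13ms outcome=F: state=OPEN
  event#8 t=14ms outcome=F: state=OPEN
  event#9 t=18ms outcome=F: state=OPEN
  event#10 t=21ms outcome=S: state=CLOSED
  event#11 t=25ms outcome=S: state=CLOSED
  event#12 t=27ms outcome=S: state=CLOSED
  event#13 t=31ms outcome=F: state=CLOSED
  event#14 t=33ms outcome=S: state=CLOSED
  event#15 t=35ms outcome=S: state=CLOSED
  event#16 t=39ms outcome=S: state=CLOSED
  event#17 t=43ms outcome=F: state=CLOSED
  event#18 t=47ms outcome=S: state=CLOSED

Answer: CCCCCCOOOCCCCCCCCC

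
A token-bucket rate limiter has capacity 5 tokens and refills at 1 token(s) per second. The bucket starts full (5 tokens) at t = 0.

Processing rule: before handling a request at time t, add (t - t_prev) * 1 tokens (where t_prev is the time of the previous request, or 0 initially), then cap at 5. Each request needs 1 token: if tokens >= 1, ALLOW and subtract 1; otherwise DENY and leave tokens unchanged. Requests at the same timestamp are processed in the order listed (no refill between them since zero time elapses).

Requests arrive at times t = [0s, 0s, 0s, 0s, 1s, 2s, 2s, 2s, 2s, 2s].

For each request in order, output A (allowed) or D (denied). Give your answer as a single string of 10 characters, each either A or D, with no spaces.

Simulating step by step:
  req#1 t=0s: ALLOW
  req#2 t=0s: ALLOW
  req#3 t=0s: ALLOW
  req#4 t=0s: ALLOW
  req#5 t=1s: ALLOW
  req#6 t=2s: ALLOW
  req#7 t=2s: ALLOW
  req#8 t=2s: DENY
  req#9 t=2s: DENY
  req#10 t=2s: DENY

Answer: AAAAAAADDD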